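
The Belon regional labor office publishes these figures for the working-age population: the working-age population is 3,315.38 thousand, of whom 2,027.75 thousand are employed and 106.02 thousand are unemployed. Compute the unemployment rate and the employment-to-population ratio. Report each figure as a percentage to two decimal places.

Unemployment rate ≈ 4.97%; employment-population ratio ≈ 61.16%.

Labor force = employed + unemployed = 2,027.75 + 106.02 = 2,133.77 thousand.
Unemployment rate = 106.02 / 2,133.77 = 4.97%.
Employment-population ratio = 2,027.75 / 3,315.38 = 61.16%.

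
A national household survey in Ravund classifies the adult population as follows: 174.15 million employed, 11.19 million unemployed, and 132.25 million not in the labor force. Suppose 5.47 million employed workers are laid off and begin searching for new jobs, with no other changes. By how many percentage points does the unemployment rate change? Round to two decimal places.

The unemployment rate changes by +2.95 percentage points.

Initially, labor force = 174.15 + 11.19 = 185.34 million, so u = 11.19/185.34 = 6.04%.
After the change, employed falls and unemployed rises by 5.47; labor force unchanged → E = 168.68, U = 16.66, labor force = 185.34 million.
New unemployment rate = 16.66 / 185.34 = 8.99%.
Change = 8.99% − 6.04% = +2.95 percentage points.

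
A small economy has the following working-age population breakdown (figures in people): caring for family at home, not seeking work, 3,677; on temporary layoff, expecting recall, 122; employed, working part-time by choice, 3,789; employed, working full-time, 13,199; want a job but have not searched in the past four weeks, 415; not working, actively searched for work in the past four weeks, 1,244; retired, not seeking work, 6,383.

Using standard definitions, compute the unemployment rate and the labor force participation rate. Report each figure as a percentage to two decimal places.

Unemployment rate ≈ 7.44%; labor force participation rate ≈ 63.67%.

Employed = 3,789 + 13,199 = 16,988.
Unemployed = 122 + 1,244 = 1,366 (jobless and actively searching, or on temporary layoff).
Labor force = 16,988 + 1,366 = 18,354.
Not in labor force = 3,677 + 415 + 6,383 = 10,475 (those not working and not actively searching are outside the labor force — including those who want a job but have given up searching).
Civilian working-age population = 18,354 + 10,475 = 28,829.
Unemployment rate = 1,366 / 18,354 = 7.44%.
Labor force participation rate = 18,354 / 28,829 = 63.67%.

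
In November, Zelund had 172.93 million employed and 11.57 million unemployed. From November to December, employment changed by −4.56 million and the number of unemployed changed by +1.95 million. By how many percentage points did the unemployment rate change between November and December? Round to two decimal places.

November: labor force = 172.93 + 11.57 = 184.50; u = 11.57/184.50 = 6.27%.
December: labor force = 168.37 + 13.52 = 181.89; u = 13.52/181.89 = 7.43%.
Change = 7.43% − 6.27% = +1.16 pp.

The unemployment rate changed by +1.16 percentage points.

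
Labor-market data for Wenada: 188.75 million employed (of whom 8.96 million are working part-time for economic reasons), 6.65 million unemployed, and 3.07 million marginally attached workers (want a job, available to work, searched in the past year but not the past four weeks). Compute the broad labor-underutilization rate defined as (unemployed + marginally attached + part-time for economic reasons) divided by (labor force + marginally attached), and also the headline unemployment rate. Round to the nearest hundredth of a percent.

Broad underutilization rate ≈ 9.41%; headline unemployment rate ≈ 3.40%.

Labor force = 188.75 + 6.65 = 195.40 million.
Numerator = 6.65 + 3.07 + 8.96 = 18.68 million.
Denominator = 195.40 + 3.07 = 198.47 million.
Broad rate = 18.68 / 198.47 = 9.41%.
Headline unemployment rate = 6.65 / 195.40 = 3.40%.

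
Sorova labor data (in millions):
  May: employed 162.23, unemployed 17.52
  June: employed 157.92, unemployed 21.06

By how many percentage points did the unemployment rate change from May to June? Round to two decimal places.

The unemployment rate changed by +2.02 percentage points.

May: labor force = 162.23 + 17.52 = 179.75; u = 17.52/179.75 = 9.75%.
June: labor force = 157.92 + 21.06 = 178.98; u = 21.06/178.98 = 11.77%.
Change = 11.77% − 9.75% = +2.02 pp.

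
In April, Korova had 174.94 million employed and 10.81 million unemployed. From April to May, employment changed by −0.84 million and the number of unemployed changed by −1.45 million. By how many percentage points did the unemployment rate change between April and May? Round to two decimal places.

April: labor force = 174.94 + 10.81 = 185.75; u = 10.81/185.75 = 5.82%.
May: labor force = 174.10 + 9.36 = 183.46; u = 9.36/183.46 = 5.10%.
Change = 5.10% − 5.82% = −0.72 pp.

The unemployment rate changed by −0.72 percentage points.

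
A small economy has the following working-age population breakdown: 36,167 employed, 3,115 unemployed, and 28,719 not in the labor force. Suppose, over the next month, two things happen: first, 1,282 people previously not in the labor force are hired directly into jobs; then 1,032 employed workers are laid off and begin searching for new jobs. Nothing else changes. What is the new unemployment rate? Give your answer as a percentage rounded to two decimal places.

New unemployment rate ≈ 10.22%.

Initially, labor force = 36,167 + 3,115 = 39,282, so u = 3,115/39,282 = 7.93%.
After the first change, employed and labor force both rise by 1,282; unemployed unchanged → E = 37,449, U = 3,115, labor force = 40,564.
After the second change, employed falls and unemployed rises by 1,032; labor force unchanged → E = 36,417, U = 4,147, labor force = 40,564.
New unemployment rate = 4,147 / 40,564 = 10.22%.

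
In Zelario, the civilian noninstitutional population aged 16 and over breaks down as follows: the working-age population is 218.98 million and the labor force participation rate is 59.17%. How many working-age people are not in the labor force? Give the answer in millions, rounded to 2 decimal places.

Share not in the labor force = 1 − 0.5917 = 0.4083.
Not in labor force = 0.4083 × 218.98 ≈ 89.41 million.

About 89.41 million are not in the labor force.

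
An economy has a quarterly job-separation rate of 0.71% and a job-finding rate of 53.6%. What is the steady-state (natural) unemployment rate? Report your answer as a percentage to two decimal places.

At steady state the flows balance: s·E = f·U, so U/(E+U) = s/(s+f).
u* = 0.71 / (0.71 + 53.6) = 0.71 / 54.31 = 1.31%.

Steady-state unemployment rate ≈ 1.31%.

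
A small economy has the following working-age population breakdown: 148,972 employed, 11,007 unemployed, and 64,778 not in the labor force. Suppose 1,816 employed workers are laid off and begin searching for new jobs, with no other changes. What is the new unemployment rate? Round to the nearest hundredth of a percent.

New unemployment rate ≈ 8.02%.

Initially, labor force = 148,972 + 11,007 = 159,979, so u = 11,007/159,979 = 6.88%.
After the change, employed falls and unemployed rises by 1,816; labor force unchanged → E = 147,156, U = 12,823, labor force = 159,979.
New unemployment rate = 12,823 / 159,979 = 8.02%.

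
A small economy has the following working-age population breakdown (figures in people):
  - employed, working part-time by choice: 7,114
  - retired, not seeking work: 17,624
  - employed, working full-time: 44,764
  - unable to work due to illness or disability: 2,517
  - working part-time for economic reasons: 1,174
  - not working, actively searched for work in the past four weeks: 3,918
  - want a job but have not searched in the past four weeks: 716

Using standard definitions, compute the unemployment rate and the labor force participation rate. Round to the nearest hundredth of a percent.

Unemployment rate ≈ 6.88%; labor force participation rate ≈ 73.20%.

Employed = 7,114 + 44,764 + 1,174 = 53,052 (anyone who worked, including part-time for economic reasons, counts as employed).
Unemployed = 3,918.
Labor force = 53,052 + 3,918 = 56,970.
Not in labor force = 17,624 + 2,517 + 716 = 20,857 (those not working and not actively searching are outside the labor force — including those who want a job but have given up searching).
Civilian working-age population = 56,970 + 20,857 = 77,827.
Unemployment rate = 3,918 / 56,970 = 6.88%.
Labor force participation rate = 56,970 / 77,827 = 73.20%.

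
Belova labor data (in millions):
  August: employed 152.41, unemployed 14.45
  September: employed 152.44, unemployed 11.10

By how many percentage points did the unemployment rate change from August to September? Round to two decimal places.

The unemployment rate changed by −1.87 percentage points.

August: labor force = 152.41 + 14.45 = 166.86; u = 14.45/166.86 = 8.66%.
September: labor force = 152.44 + 11.10 = 163.54; u = 11.10/163.54 = 6.79%.
Change = 6.79% − 8.66% = −1.87 pp.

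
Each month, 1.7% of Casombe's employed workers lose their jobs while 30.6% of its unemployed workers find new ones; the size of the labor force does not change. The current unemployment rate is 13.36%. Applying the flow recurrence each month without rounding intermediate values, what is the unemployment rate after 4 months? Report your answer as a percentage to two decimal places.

Unemployment rate after four months ≈ 6.96%.

With a fixed labor force, u_{t+1} = u_t + s·(1−u_t) − f·u_t = u_t·(1−s−f) + s.
Here 1−s−f = 0.677 and s = 0.017.
u_1 = 0.133600 × 0.677 + 0.017 = 0.107447.
u_2 = 0.107447 × 0.677 + 0.017 = 0.089742.
u_3 = 0.089742 × 0.677 + 0.017 = 0.077755.
u_4 = 0.077755 × 0.677 + 0.017 = 0.069640.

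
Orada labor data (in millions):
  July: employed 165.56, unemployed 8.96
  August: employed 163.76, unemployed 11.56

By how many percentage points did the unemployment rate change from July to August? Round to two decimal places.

The unemployment rate changed by +1.46 percentage points.

July: labor force = 165.56 + 8.96 = 174.52; u = 8.96/174.52 = 5.13%.
August: labor force = 163.76 + 11.56 = 175.32; u = 11.56/175.32 = 6.59%.
Change = 6.59% − 5.13% = +1.46 pp.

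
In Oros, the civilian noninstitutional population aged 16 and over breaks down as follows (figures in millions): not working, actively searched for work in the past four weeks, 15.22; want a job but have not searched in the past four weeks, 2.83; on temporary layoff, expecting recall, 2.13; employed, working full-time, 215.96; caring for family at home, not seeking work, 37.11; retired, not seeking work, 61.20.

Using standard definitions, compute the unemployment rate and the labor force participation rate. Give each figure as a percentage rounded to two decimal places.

Employed = 215.96 million.
Unemployed = 15.22 + 2.13 = 17.35 million (jobless and actively searching, or on temporary layoff).
Labor force = 215.96 + 17.35 = 233.31 million.
Not in labor force = 2.83 + 37.11 + 61.20 = 101.14 million (those not working and not actively searching are outside the labor force — including those who want a job but have given up searching).
Civilian working-age population = 233.31 + 101.14 = 334.45 million.
Unemployment rate = 17.35 / 233.31 = 7.44%.
Labor force participation rate = 233.31 / 334.45 = 69.76%.

Unemployment rate ≈ 7.44%; labor force participation rate ≈ 69.76%.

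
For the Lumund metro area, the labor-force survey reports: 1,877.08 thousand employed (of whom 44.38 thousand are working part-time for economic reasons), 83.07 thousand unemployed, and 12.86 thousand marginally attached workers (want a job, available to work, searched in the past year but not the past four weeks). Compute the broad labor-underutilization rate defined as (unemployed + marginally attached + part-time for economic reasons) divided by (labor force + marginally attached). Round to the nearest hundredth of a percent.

Broad underutilization rate ≈ 7.11%.

Labor force = 1,877.08 + 83.07 = 1,960.15 thousand.
Numerator = 83.07 + 12.86 + 44.38 = 140.31 thousand.
Denominator = 1,960.15 + 12.86 = 1,973.01 thousand.
Broad rate = 140.31 / 1,973.01 = 7.11%.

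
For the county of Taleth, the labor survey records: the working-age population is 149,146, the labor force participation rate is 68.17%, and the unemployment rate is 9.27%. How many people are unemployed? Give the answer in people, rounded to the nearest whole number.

About 9,425 are unemployed.

Labor force = 0.6817 × 149,146 = 101,673.
Unemployed = 0.0927 × 101,673 ≈ 9,425.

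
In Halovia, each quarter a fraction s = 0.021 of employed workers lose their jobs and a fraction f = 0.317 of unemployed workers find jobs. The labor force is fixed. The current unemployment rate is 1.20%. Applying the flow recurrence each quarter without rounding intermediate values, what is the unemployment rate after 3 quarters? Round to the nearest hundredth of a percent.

With a fixed labor force, u_{t+1} = u_t + s·(1−u_t) − f·u_t = u_t·(1−s−f) + s.
Here 1−s−f = 0.662 and s = 0.021.
u_1 = 0.012000 × 0.662 + 0.021 = 0.028944.
u_2 = 0.028944 × 0.662 + 0.021 = 0.040161.
u_3 = 0.040161 × 0.662 + 0.021 = 0.047587.

Unemployment rate after three quarters ≈ 4.76%.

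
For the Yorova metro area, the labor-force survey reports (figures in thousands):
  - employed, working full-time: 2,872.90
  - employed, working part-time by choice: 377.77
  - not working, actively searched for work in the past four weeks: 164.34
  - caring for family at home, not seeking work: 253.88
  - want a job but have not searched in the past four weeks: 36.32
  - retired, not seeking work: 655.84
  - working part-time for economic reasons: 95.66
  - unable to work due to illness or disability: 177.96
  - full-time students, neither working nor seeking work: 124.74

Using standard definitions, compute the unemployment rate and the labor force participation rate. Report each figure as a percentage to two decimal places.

Unemployment rate ≈ 4.68%; labor force participation rate ≈ 73.76%.

Employed = 2,872.90 + 377.77 + 95.66 = 3,346.33 thousand (anyone who worked, including part-time for economic reasons, counts as employed).
Unemployed = 164.34 thousand.
Labor force = 3,346.33 + 164.34 = 3,510.67 thousand.
Not in labor force = 253.88 + 36.32 + 655.84 + 177.96 + 124.74 = 1,248.74 thousand (those not working and not actively searching are outside the labor force — including those who want a job but have given up searching).
Civilian working-age population = 3,510.67 + 1,248.74 = 4,759.41 thousand.
Unemployment rate = 164.34 / 3,510.67 = 4.68%.
Labor force participation rate = 3,510.67 / 4,759.41 = 73.76%.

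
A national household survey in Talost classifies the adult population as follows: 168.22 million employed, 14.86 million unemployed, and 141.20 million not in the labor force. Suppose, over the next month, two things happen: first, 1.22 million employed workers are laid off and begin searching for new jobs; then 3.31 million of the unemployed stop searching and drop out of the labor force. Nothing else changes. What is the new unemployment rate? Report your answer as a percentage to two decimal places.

New unemployment rate ≈ 7.10%.

Initially, labor force = 168.22 + 14.86 = 183.08 million, so u = 14.86/183.08 = 8.12%.
After the first change, employed falls and unemployed rises by 1.22; labor force unchanged → E = 167.00, U = 16.08, labor force = 183.08 million.
After the second change, unemployed and labor force both fall by 3.31 → E = 167.00, U = 12.77, labor force = 179.77 million.
New unemployment rate = 12.77 / 179.77 = 7.10%.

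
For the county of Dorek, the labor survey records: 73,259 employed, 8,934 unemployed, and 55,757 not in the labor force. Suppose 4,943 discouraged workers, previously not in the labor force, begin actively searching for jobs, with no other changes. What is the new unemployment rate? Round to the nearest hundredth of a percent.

New unemployment rate ≈ 15.93%.

Initially, labor force = 73,259 + 8,934 = 82,193, so u = 8,934/82,193 = 10.87%.
After the change, unemployed and labor force both rise by 4,943 → E = 73,259, U = 13,877, labor force = 87,136.
New unemployment rate = 13,877 / 87,136 = 15.93%.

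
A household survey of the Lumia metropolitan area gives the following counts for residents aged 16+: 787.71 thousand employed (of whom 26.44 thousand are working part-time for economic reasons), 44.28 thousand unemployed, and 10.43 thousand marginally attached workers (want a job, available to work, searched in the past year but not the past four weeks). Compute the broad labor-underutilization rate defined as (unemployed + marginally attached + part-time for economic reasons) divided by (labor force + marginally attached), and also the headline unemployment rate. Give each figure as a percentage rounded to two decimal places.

Labor force = 787.71 + 44.28 = 831.99 thousand.
Numerator = 44.28 + 10.43 + 26.44 = 81.15 thousand.
Denominator = 831.99 + 10.43 = 842.42 thousand.
Broad rate = 81.15 / 842.42 = 9.63%.
Headline unemployment rate = 44.28 / 831.99 = 5.32%.

Broad underutilization rate ≈ 9.63%; headline unemployment rate ≈ 5.32%.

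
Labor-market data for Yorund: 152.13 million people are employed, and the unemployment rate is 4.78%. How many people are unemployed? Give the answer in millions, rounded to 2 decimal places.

Let U be the number unemployed. The labor force is E + U, and U/(E+U) = 0.0478.
So U = 0.0478 × 152.13 / (1 − 0.0478) = 7.2718 / 0.9522 ≈ 7.64 million.

About 7.64 million are unemployed.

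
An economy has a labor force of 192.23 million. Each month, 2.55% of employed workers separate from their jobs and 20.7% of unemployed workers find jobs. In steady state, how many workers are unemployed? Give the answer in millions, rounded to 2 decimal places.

About 21.08 million are unemployed in steady state.

Steady-state unemployment rate u* = s/(s+f) = 2.55/(2.55+20.7) = 0.109677.
Unemployed = u* × labor force = 0.109677 × 192.23 ≈ 21.08 million.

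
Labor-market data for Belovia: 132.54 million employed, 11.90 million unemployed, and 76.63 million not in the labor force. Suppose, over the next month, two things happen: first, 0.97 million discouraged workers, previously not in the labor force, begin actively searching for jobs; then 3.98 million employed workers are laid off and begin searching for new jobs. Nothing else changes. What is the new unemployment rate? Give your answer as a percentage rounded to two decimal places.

New unemployment rate ≈ 11.59%.

Initially, labor force = 132.54 + 11.90 = 144.44 million, so u = 11.90/144.44 = 8.24%.
After the first change, unemployed and labor force both rise by 0.97 → E = 132.54, U = 12.87, labor force = 145.41 million.
After the second change, employed falls and unemployed rises by 3.98; labor force unchanged → E = 128.56, U = 16.85, labor force = 145.41 million.
New unemployment rate = 16.85 / 145.41 = 11.59%.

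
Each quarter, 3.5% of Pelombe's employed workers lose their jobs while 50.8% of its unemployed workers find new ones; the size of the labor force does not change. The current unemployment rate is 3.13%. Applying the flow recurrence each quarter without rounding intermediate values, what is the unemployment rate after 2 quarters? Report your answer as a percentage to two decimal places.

With a fixed labor force, u_{t+1} = u_t + s·(1−u_t) − f·u_t = u_t·(1−s−f) + s.
Here 1−s−f = 0.457 and s = 0.035.
u_1 = 0.031300 × 0.457 + 0.035 = 0.049304.
u_2 = 0.049304 × 0.457 + 0.035 = 0.057532.

Unemployment rate after two quarters ≈ 5.75%.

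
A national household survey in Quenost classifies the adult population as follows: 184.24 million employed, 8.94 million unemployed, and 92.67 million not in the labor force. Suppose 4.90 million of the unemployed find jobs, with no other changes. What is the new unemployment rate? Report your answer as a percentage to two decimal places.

Initially, labor force = 184.24 + 8.94 = 193.18 million, so u = 8.94/193.18 = 4.63%.
After the change, unemployed falls and employed rises by 4.90; labor force unchanged → E = 189.14, U = 4.04, labor force = 193.18 million.
New unemployment rate = 4.04 / 193.18 = 2.09%.

New unemployment rate ≈ 2.09%.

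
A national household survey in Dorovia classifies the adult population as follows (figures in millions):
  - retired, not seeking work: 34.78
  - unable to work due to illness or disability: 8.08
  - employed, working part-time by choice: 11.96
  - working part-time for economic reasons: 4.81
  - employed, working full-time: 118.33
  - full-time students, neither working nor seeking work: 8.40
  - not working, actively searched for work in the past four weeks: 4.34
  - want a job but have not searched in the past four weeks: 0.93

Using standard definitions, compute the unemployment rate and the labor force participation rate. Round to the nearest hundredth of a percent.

Employed = 11.96 + 4.81 + 118.33 = 135.10 million (anyone who worked, including part-time for economic reasons, counts as employed).
Unemployed = 4.34 million.
Labor force = 135.10 + 4.34 = 139.44 million.
Not in labor force = 34.78 + 8.08 + 8.40 + 0.93 = 52.19 million (those not working and not actively searching are outside the labor force — including those who want a job but have given up searching).
Civilian working-age population = 139.44 + 52.19 = 191.63 million.
Unemployment rate = 4.34 / 139.44 = 3.11%.
Labor force participation rate = 139.44 / 191.63 = 72.77%.

Unemployment rate ≈ 3.11%; labor force participation rate ≈ 72.77%.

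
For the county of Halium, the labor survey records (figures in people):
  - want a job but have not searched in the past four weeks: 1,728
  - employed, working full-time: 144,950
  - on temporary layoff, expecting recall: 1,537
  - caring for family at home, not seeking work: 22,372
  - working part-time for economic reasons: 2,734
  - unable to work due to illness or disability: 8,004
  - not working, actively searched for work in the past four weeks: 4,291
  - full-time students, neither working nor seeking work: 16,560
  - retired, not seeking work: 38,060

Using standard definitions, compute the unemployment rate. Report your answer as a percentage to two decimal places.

Unemployment rate ≈ 3.80%.

Employed = 144,950 + 2,734 = 147,684 (anyone who worked, including part-time for economic reasons, counts as employed).
Unemployed = 1,537 + 4,291 = 5,828 (jobless and actively searching, or on temporary layoff).
Labor force = 147,684 + 5,828 = 153,512.
Unemployment rate = 5,828 / 153,512 = 3.80%.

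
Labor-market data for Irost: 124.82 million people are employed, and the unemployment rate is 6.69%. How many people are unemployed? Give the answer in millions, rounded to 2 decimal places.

About 8.95 million are unemployed.

Let U be the number unemployed. The labor force is E + U, and U/(E+U) = 0.0669.
So U = 0.0669 × 124.82 / (1 − 0.0669) = 8.3505 / 0.9331 ≈ 8.95 million.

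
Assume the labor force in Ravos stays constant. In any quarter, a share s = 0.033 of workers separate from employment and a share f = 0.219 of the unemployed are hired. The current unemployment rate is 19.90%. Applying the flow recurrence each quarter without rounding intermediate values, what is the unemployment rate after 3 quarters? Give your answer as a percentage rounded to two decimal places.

Unemployment rate after three quarters ≈ 15.94%.

With a fixed labor force, u_{t+1} = u_t + s·(1−u_t) − f·u_t = u_t·(1−s−f) + s.
Here 1−s−f = 0.748 and s = 0.033.
u_1 = 0.199000 × 0.748 + 0.033 = 0.181852.
u_2 = 0.181852 × 0.748 + 0.033 = 0.169025.
u_3 = 0.169025 × 0.748 + 0.033 = 0.159431.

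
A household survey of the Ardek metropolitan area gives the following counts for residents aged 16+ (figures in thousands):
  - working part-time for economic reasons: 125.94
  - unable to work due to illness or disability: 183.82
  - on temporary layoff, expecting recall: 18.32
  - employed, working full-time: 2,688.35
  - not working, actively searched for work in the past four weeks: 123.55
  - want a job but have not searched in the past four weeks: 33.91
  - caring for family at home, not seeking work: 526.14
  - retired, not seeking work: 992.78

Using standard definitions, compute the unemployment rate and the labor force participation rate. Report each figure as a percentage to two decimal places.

Employed = 125.94 + 2,688.35 = 2,814.29 thousand (anyone who worked, including part-time for economic reasons, counts as employed).
Unemployed = 18.32 + 123.55 = 141.87 thousand (jobless and actively searching, or on temporary layoff).
Labor force = 2,814.29 + 141.87 = 2,956.16 thousand.
Not in labor force = 183.82 + 33.91 + 526.14 + 992.78 = 1,736.65 thousand (those not working and not actively searching are outside the labor force — including those who want a job but have given up searching).
Civilian working-age population = 2,956.16 + 1,736.65 = 4,692.81 thousand.
Unemployment rate = 141.87 / 2,956.16 = 4.80%.
Labor force participation rate = 2,956.16 / 4,692.81 = 62.99%.

Unemployment rate ≈ 4.80%; labor force participation rate ≈ 62.99%.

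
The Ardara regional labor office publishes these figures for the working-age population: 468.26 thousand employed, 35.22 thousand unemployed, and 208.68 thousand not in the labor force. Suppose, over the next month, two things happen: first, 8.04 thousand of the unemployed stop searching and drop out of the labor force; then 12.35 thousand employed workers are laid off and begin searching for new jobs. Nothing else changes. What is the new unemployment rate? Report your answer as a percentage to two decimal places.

New unemployment rate ≈ 7.98%.

Initially, labor force = 468.26 + 35.22 = 503.48 thousand, so u = 35.22/503.48 = 7.00%.
After the first change, unemployed and labor force both fall by 8.04 → E = 468.26, U = 27.18, labor force = 495.44 thousand.
After the second change, employed falls and unemployed rises by 12.35; labor force unchanged → E = 455.91, U = 39.53, labor force = 495.44 thousand.
New unemployment rate = 39.53 / 495.44 = 7.98%.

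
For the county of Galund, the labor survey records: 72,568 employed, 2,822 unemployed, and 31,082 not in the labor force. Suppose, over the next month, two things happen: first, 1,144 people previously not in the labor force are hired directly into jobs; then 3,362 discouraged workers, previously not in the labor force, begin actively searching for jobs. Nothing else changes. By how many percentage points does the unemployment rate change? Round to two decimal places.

The unemployment rate changes by +4.00 percentage points.

Initially, labor force = 72,568 + 2,822 = 75,390, so u = 2,822/75,390 = 3.74%.
After the first change, employed and labor force both rise by 1,144; unemployed unchanged → E = 73,712, U = 2,822, labor force = 76,534.
After the second change, unemployed and labor force both rise by 3,362 → E = 73,712, U = 6,184, labor force = 79,896.
New unemployment rate = 6,184 / 79,896 = 7.74%.
Change = 7.74% − 3.74% = +4.00 percentage points.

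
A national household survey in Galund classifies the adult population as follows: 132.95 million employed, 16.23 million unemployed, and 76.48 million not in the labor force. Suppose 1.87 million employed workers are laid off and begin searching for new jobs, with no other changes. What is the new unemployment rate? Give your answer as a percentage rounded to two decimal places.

New unemployment rate ≈ 12.13%.

Initially, labor force = 132.95 + 16.23 = 149.18 million, so u = 16.23/149.18 = 10.88%.
After the change, employed falls and unemployed rises by 1.87; labor force unchanged → E = 131.08, U = 18.10, labor force = 149.18 million.
New unemployment rate = 18.10 / 149.18 = 12.13%.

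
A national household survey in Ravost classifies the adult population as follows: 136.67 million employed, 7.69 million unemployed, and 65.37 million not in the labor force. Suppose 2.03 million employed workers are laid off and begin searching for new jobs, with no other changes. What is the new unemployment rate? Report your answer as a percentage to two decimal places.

New unemployment rate ≈ 6.73%.

Initially, labor force = 136.67 + 7.69 = 144.36 million, so u = 7.69/144.36 = 5.33%.
After the change, employed falls and unemployed rises by 2.03; labor force unchanged → E = 134.64, U = 9.72, labor force = 144.36 million.
New unemployment rate = 9.72 / 144.36 = 6.73%.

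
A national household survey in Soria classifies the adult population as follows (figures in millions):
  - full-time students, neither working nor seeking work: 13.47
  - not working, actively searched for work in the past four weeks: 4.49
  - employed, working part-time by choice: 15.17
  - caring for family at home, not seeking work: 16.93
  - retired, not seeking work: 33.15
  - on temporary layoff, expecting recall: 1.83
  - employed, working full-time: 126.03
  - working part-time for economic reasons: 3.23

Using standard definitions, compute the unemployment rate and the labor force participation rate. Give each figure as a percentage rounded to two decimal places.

Employed = 15.17 + 126.03 + 3.23 = 144.43 million (anyone who worked, including part-time for economic reasons, counts as employed).
Unemployed = 4.49 + 1.83 = 6.32 million (jobless and actively searching, or on temporary layoff).
Labor force = 144.43 + 6.32 = 150.75 million.
Not in labor force = 13.47 + 16.93 + 33.15 = 63.55 million (those not working and not actively searching are outside the labor force).
Civilian working-age population = 150.75 + 63.55 = 214.30 million.
Unemployment rate = 6.32 / 150.75 = 4.19%.
Labor force participation rate = 150.75 / 214.30 = 70.35%.

Unemployment rate ≈ 4.19%; labor force participation rate ≈ 70.35%.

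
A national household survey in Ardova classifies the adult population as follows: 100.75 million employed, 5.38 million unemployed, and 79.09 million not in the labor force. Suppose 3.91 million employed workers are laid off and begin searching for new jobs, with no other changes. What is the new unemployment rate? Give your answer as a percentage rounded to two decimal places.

Initially, labor force = 100.75 + 5.38 = 106.13 million, so u = 5.38/106.13 = 5.07%.
After the change, employed falls and unemployed rises by 3.91; labor force unchanged → E = 96.84, U = 9.29, labor force = 106.13 million.
New unemployment rate = 9.29 / 106.13 = 8.75%.

New unemployment rate ≈ 8.75%.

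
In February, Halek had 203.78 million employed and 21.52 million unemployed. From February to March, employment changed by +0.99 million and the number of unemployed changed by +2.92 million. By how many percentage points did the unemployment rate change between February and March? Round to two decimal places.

February: labor force = 203.78 + 21.52 = 225.30; u = 21.52/225.30 = 9.55%.
March: labor force = 204.77 + 24.44 = 229.21; u = 24.44/229.21 = 10.66%.
Change = 10.66% − 9.55% = +1.11 pp.

The unemployment rate changed by +1.11 percentage points.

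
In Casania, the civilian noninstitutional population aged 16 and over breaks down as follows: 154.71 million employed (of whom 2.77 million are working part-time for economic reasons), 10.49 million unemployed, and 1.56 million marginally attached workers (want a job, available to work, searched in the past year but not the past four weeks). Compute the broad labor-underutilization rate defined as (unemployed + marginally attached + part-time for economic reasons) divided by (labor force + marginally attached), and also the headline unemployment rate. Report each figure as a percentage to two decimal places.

Labor force = 154.71 + 10.49 = 165.20 million.
Numerator = 10.49 + 1.56 + 2.77 = 14.82 million.
Denominator = 165.20 + 1.56 = 166.76 million.
Broad rate = 14.82 / 166.76 = 8.89%.
Headline unemployment rate = 10.49 / 165.20 = 6.35%.

Broad underutilization rate ≈ 8.89%; headline unemployment rate ≈ 6.35%.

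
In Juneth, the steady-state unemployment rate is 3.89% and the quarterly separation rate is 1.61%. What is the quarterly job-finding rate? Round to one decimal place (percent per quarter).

Job-finding rate ≈ 39.8% per quarter.

From u* = s/(s+f): f = s·(1−u)/u.
f = 1.61 × (1 − 0.0389) / 0.0389 = 1.5474 / 0.0389 ≈ 39.8% per quarter.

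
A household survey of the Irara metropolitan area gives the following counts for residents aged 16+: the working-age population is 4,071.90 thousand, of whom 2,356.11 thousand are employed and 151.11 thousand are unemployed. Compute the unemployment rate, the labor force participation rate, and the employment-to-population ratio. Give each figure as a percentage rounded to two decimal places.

Unemployment rate ≈ 6.03%; labor force participation rate ≈ 61.57%; employment-population ratio ≈ 57.86%.

Labor force = employed + unemployed = 2,356.11 + 151.11 = 2,507.22 thousand.
Unemployment rate = 151.11 / 2,507.22 = 6.03%.
Labor force participation rate = 2,507.22 / 4,071.90 = 61.57%.
Employment-population ratio = 2,356.11 / 4,071.90 = 57.86%.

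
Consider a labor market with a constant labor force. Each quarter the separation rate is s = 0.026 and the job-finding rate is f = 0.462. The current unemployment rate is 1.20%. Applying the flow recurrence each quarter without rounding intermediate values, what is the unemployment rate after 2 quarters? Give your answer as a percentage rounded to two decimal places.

Unemployment rate after two quarters ≈ 4.25%.

With a fixed labor force, u_{t+1} = u_t + s·(1−u_t) − f·u_t = u_t·(1−s−f) + s.
Here 1−s−f = 0.512 and s = 0.026.
u_1 = 0.012000 × 0.512 + 0.026 = 0.032144.
u_2 = 0.032144 × 0.512 + 0.026 = 0.042458.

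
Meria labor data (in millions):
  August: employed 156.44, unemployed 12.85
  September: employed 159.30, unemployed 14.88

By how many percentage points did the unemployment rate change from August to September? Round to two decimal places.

August: labor force = 156.44 + 12.85 = 169.29; u = 12.85/169.29 = 7.59%.
September: labor force = 159.30 + 14.88 = 174.18; u = 14.88/174.18 = 8.54%.
Change = 8.54% − 7.59% = +0.95 pp.

The unemployment rate changed by +0.95 percentage points.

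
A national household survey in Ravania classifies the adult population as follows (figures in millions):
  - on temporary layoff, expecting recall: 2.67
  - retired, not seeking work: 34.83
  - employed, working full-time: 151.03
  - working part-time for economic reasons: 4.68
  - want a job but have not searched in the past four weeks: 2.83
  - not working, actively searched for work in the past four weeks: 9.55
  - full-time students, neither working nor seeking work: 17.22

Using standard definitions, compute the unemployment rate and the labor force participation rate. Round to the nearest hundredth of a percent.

Unemployment rate ≈ 7.28%; labor force participation rate ≈ 75.37%.

Employed = 151.03 + 4.68 = 155.71 million (anyone who worked, including part-time for economic reasons, counts as employed).
Unemployed = 2.67 + 9.55 = 12.22 million (jobless and actively searching, or on temporary layoff).
Labor force = 155.71 + 12.22 = 167.93 million.
Not in labor force = 34.83 + 2.83 + 17.22 = 54.88 million (those not working and not actively searching are outside the labor force — including those who want a job but have given up searching).
Civilian working-age population = 167.93 + 54.88 = 222.81 million.
Unemployment rate = 12.22 / 167.93 = 7.28%.
Labor force participation rate = 167.93 / 222.81 = 75.37%.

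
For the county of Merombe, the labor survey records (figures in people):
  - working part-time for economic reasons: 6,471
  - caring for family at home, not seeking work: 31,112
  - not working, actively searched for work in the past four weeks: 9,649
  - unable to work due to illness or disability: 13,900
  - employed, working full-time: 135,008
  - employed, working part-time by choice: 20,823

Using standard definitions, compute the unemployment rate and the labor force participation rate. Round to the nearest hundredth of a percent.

Employed = 6,471 + 135,008 + 20,823 = 162,302 (anyone who worked, including part-time for economic reasons, counts as employed).
Unemployed = 9,649.
Labor force = 162,302 + 9,649 = 171,951.
Not in labor force = 31,112 + 13,900 = 45,012 (those not working and not actively searching are outside the labor force).
Civilian working-age population = 171,951 + 45,012 = 216,963.
Unemployment rate = 9,649 / 171,951 = 5.61%.
Labor force participation rate = 171,951 / 216,963 = 79.25%.

Unemployment rate ≈ 5.61%; labor force participation rate ≈ 79.25%.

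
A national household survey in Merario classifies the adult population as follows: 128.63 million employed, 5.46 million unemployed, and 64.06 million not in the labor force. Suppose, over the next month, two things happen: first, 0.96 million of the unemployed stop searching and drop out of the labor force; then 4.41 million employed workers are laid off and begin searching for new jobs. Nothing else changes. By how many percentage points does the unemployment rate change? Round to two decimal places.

The unemployment rate changes by +2.62 percentage points.

Initially, labor force = 128.63 + 5.46 = 134.09 million, so u = 5.46/134.09 = 4.07%.
After the first change, unemployed and labor force both fall by 0.96 → E = 128.63, U = 4.50, labor force = 133.13 million.
After the second change, employed falls and unemployed rises by 4.41; labor force unchanged → E = 124.22, U = 8.91, labor force = 133.13 million.
New unemployment rate = 8.91 / 133.13 = 6.69%.
Change = 6.69% − 4.07% = +2.62 percentage points.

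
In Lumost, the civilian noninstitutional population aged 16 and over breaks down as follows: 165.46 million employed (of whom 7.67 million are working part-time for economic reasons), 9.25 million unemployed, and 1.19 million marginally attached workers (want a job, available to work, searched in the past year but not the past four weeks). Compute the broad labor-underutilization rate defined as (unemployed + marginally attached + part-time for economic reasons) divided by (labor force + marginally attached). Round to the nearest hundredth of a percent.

Labor force = 165.46 + 9.25 = 174.71 million.
Numerator = 9.25 + 1.19 + 7.67 = 18.11 million.
Denominator = 174.71 + 1.19 = 175.90 million.
Broad rate = 18.11 / 175.90 = 10.30%.

Broad underutilization rate ≈ 10.30%.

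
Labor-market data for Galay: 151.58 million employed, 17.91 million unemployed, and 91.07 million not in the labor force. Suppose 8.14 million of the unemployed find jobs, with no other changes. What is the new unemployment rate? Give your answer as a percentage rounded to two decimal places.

New unemployment rate ≈ 5.76%.

Initially, labor force = 151.58 + 17.91 = 169.49 million, so u = 17.91/169.49 = 10.57%.
After the change, unemployed falls and employed rises by 8.14; labor force unchanged → E = 159.72, U = 9.77, labor force = 169.49 million.
New unemployment rate = 9.77 / 169.49 = 5.76%.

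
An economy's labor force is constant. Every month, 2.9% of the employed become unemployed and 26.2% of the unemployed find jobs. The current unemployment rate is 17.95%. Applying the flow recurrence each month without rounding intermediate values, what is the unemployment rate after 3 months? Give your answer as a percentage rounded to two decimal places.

Unemployment rate after three months ≈ 12.81%.

With a fixed labor force, u_{t+1} = u_t + s·(1−u_t) − f·u_t = u_t·(1−s−f) + s.
Here 1−s−f = 0.709 and s = 0.029.
u_1 = 0.179500 × 0.709 + 0.029 = 0.156265.
u_2 = 0.156265 × 0.709 + 0.029 = 0.139792.
u_3 = 0.139792 × 0.709 + 0.029 = 0.128113.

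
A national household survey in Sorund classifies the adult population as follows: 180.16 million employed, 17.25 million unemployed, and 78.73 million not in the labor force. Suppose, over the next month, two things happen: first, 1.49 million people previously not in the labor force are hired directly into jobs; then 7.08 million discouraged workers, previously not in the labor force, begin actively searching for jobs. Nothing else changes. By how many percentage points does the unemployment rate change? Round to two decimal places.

The unemployment rate changes by +3.07 percentage points.

Initially, labor force = 180.16 + 17.25 = 197.41 million, so u = 17.25/197.41 = 8.74%.
After the first change, employed and labor force both rise by 1.49; unemployed unchanged → E = 181.65, U = 17.25, labor force = 198.90 million.
After the second change, unemployed and labor force both rise by 7.08 → E = 181.65, U = 24.33, labor force = 205.98 million.
New unemployment rate = 24.33 / 205.98 = 11.81%.
Change = 11.81% − 8.74% = +3.07 percentage points.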